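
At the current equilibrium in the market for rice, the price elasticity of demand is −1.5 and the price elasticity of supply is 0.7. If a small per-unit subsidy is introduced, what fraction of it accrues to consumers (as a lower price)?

For a small subsidy around the equilibrium, the benefit split depends on the relative slopes, which at a point are proportional to the elasticities.
Buyer share = εs/(εs + |εd|) = 0.7/(0.7 + 1.5) = 7/22; seller share = |εd|/(εs + |εd|) = 15/22.

Consumer share = 7/22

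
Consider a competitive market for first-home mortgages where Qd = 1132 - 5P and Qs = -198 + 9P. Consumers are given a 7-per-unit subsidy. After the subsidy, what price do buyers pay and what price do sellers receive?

Buyers pay 90.5; sellers receive 97.5

Pre-subsidy: 1132 - 5P = -198 + 9P gives P* = 95, Q* = 657.
With the rebate, buyers effectively pay Pb = Ps − 7, where Ps is the price sellers receive.
Demand in terms of Ps becomes Qd = 1132 − 5(Ps − 7) = 1167 - 5Ps. Setting this equal to supply: 1167 - 5Ps = -198 + 9Ps, so Ps = 97.5.
Buyers pay Pb = 97.5 − 7 = 90.5; Q' = -198 + 9·97.5 = 679.5.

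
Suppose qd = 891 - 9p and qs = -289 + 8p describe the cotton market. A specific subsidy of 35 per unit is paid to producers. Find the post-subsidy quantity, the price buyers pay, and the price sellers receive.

Pre-subsidy: 891 - 9p = -289 + 8p gives p* = 1180/17, q* = 4527/17.
With the subsidy, sellers receive ps = pb + 35 for each unit, where pb is the price buyers pay.
Supply in terms of pb becomes qs = -289 + 8(pb + 35) = -9 + 8pb. Setting this equal to demand: 891 - 9pb = -9 + 8pb, so pb = 900/17.
Sellers receive ps = 900/17 + 35 = 1495/17; q' = 891 − 9·(900/17) = 7047/17.

q' = 7047/17; buyers pay 900/17; sellers receive 1495/17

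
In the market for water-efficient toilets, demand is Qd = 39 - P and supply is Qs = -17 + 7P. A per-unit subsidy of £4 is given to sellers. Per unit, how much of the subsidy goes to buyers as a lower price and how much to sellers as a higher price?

Buyers gain £3.5 per unit; sellers gain £0.5 per unit

Pre-subsidy: 39 - P = -17 + 7P gives P* = 7, Q* = 32.
With the subsidy, sellers receive Ps = Pb + 4 for each unit, where Pb is the price buyers pay.
Supply in terms of Pb becomes Qs = -17 + 7(Pb + 4) = 11 + 7Pb. Setting this equal to demand: 39 - Pb = 11 + 7Pb, so Pb = 3.5.
Sellers receive Ps = 3.5 + 4 = 7.5; Q' = 39 − 1·3.5 = 35.5.
Buyers' price falls by P* − Pb = 7 − 3.5 = 3.5; sellers' price rises by Ps − P* = 7.5 − 7 = 0.5.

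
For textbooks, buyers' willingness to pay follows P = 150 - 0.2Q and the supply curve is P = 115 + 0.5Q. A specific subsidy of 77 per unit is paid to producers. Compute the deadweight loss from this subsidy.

Deadweight loss = 4235

Pre-subsidy: 150 - 0.2Q = 115 + 0.5Q gives Q* = 50 and P* = 140.
With the subsidy, sellers receive Ps = Pb + 77 for each unit, where Pb is the price buyers pay.
On the curves, Pb = 150 - 0.2Q and Ps = 115 + 0.5Q; the wedge Ps − Pb = 77 gives 115 + 0.5Q − (150 - 0.2Q) = 77, so Q' = 160.
Then Pb = 150 − 0.2·160 = 118 and Ps = 115 + 0.5·160 = 195.
The subsidy expands output by 160 − 50 = 110 past the efficient level; on those units the gap between marginal cost and willingness to pay runs from 0 up to 77.
DWL = ½ × 77 × 110 = 4235.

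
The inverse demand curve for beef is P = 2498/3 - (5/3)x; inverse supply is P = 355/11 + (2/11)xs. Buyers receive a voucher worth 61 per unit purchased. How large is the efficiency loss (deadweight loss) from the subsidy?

Pre-subsidy: 2498/3 - (5/3)x = 355/11 + (2/11)x gives x* = 433 and P* = 111.
With the rebate, buyers effectively pay Pb = Ps − 61, where Ps is the price sellers receive.
On the curves, Pb = 2498/3 - (5/3)x and Ps = 355/11 + (2/11)x; the wedge Ps − Pb = 61 gives 355/11 + (2/11)x − (2498/3 - (5/3)x) = 61, so x' = 466.
Then Pb = 2498/3 − (5/3)·466 = 56 and Ps = 355/11 + (2/11)·466 = 117.
The subsidy expands output by 466 − 433 = 33 past the efficient level; on those units the gap between marginal cost and willingness to pay runs from 0 up to 61.
DWL = ½ × 61 × 33 = 1006.5.

Deadweight loss = 1006.5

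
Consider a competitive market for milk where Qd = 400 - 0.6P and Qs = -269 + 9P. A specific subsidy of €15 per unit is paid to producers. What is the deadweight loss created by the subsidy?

Pre-subsidy: 400 - 0.6P = -269 + 9P gives P* = 69.6875, Q* = 358.1875.
With the subsidy, sellers receive Ps = Pb + 15 for each unit, where Pb is the price buyers pay.
Supply in terms of Pb becomes Qs = -269 + 9(Pb + 15) = -134 + 9Pb. Setting this equal to demand: 400 - 0.6Pb = -134 + 9Pb, so Pb = 55.625.
Sellers receive Ps = 55.625 + 15 = 70.625; Q' = 400 − 0.6·55.625 = 366.625.
The subsidy expands output by 366.625 − 358.1875 = 8.4375 past the efficient level; on those units the gap between marginal cost and willingness to pay runs from 0 up to 15.
DWL = ½ × 15 × 8.4375 = 63.28125.

Deadweight loss = €63.28125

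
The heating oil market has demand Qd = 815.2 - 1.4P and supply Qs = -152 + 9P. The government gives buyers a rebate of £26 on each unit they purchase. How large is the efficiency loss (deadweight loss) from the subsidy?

Deadweight loss = £409.5

Pre-subsidy: 815.2 - 1.4P = -152 + 9P gives P* = 93, Q* = 685.
With the rebate, buyers effectively pay Pb = Ps − 26, where Ps is the price sellers receive.
Demand in terms of Ps becomes Qd = 815.2 − 1.4(Ps − 26) = 851.6 - 1.4Ps. Setting this equal to supply: 851.6 - 1.4Ps = -152 + 9Ps, so Ps = 96.5.
Buyers pay Pb = 96.5 − 26 = 70.5; Q' = -152 + 9·96.5 = 716.5.
The subsidy expands output by 716.5 − 685 = 31.5 past the efficient level; on those units the gap between marginal cost and willingness to pay runs from 0 up to 26.
DWL = ½ × 26 × 31.5 = 409.5.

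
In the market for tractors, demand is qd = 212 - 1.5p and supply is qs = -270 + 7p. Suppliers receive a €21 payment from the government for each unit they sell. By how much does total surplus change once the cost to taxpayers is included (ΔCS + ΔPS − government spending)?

Pre-subsidy: 212 - 1.5p = -270 + 7p gives p* = 964/17, q* = 2158/17.
With the subsidy, sellers receive ps = pb + 21 for each unit, where pb is the price buyers pay.
Supply in terms of pb becomes qs = -270 + 7(pb + 21) = -123 + 7pb. Setting this equal to demand: 212 - 1.5pb = -123 + 7pb, so pb = 670/17.
Sellers receive ps = 670/17 + 21 = 1027/17; q' = 212 − 1.5·(670/17) = 2599/17.
ΔCS = ½(2158/17 + 2599/17)(964/17 − 670/17) = 699279/289; ΔPS = ½(2158/17 + 2599/17)(1027/17 − 964/17) = 299691/578.
Government spending = 21 × 2599/17 = 54579/17.
Net change = 699279/289 + 299691/578 − 54579/17 = -9261/34. The loss equals the DWL triangle ½·21·441/17.

Net change in total surplus = -9261/34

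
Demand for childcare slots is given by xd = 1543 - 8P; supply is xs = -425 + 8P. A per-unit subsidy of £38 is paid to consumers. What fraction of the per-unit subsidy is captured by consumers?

Consumer share = 0.5

Pre-subsidy: 1543 - 8P = -425 + 8P gives P* = 123, x* = 559.
With the rebate, buyers effectively pay Pb = Ps − 38, where Ps is the price sellers receive.
Demand in terms of Ps becomes xd = 1543 − 8(Ps − 38) = 1847 - 8Ps. Setting this equal to supply: 1847 - 8Ps = -425 + 8Ps, so Ps = 142.
Buyers pay Pb = 142 − 38 = 104; x' = -425 + 8·142 = 711.
Buyers' price falls by P* − Pb = 123 − 104 = 19; sellers' price rises by Ps − P* = 142 − 123 = 19.
So consumers capture 19/38 = 0.5 of each unit of subsidy.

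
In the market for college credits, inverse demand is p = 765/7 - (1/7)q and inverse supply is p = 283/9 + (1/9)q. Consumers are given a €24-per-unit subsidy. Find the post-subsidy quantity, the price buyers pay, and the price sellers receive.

q' = 401; buyers pay €52; sellers receive €76

Pre-subsidy: 765/7 - (1/7)q = 283/9 + (1/9)q gives q* = 306.5 and p* = 65.5.
With the rebate, buyers effectively pay pb = ps − 24, where ps is the price sellers receive.
On the curves, pb = 765/7 - (1/7)q and ps = 283/9 + (1/9)q; the wedge ps − pb = 24 gives 283/9 + (1/9)q − (765/7 - (1/7)q) = 24, so q' = 401.
Then pb = 765/7 − (1/7)·401 = 52 and ps = 283/9 + (1/9)·401 = 76.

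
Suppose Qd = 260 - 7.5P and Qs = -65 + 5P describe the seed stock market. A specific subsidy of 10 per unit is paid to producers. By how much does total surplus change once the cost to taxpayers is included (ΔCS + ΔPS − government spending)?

Net change in total surplus = -150

Pre-subsidy: 260 - 7.5P = -65 + 5P gives P* = 26, Q* = 65.
With the subsidy, sellers receive Ps = Pb + 10 for each unit, where Pb is the price buyers pay.
Supply in terms of Pb becomes Qs = -65 + 5(Pb + 10) = -15 + 5Pb. Setting this equal to demand: 260 - 7.5Pb = -15 + 5Pb, so Pb = 22.
Sellers receive Ps = 22 + 10 = 32; Q' = 260 − 7.5·22 = 95.
ΔCS = ½(65 + 95)(26 − 22) = 320; ΔPS = ½(65 + 95)(32 − 26) = 480.
Government spending = 10 × 95 = 950.
Net change = 320 + 480 − 950 = -150. The loss equals the DWL triangle ½·10·30.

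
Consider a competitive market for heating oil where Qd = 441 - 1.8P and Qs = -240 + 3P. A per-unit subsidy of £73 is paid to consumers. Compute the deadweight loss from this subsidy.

Pre-subsidy: 441 - 1.8P = -240 + 3P gives P* = 141.875, Q* = 185.625.
With the rebate, buyers effectively pay Pb = Ps − 73, where Ps is the price sellers receive.
Demand in terms of Ps becomes Qd = 441 − 1.8(Ps − 73) = 572.4 - 1.8Ps. Setting this equal to supply: 572.4 - 1.8Ps = -240 + 3Ps, so Ps = 169.25.
Buyers pay Pb = 169.25 − 73 = 96.25; Q' = -240 + 3·169.25 = 267.75.
The subsidy expands output by 267.75 − 185.625 = 82.125 past the efficient level; on those units the gap between marginal cost and willingness to pay runs from 0 up to 73.
DWL = ½ × 73 × 82.125 = 2997.5625.

Deadweight loss = £2997.5625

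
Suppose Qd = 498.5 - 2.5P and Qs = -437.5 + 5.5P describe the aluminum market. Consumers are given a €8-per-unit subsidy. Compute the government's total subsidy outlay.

Pre-subsidy: 498.5 - 2.5P = -437.5 + 5.5P gives P* = 117, Q* = 206.
With the rebate, buyers effectively pay Pb = Ps − 8, where Ps is the price sellers receive.
Demand in terms of Ps becomes Qd = 498.5 − 2.5(Ps − 8) = 518.5 - 2.5Ps. Setting this equal to supply: 518.5 - 2.5Ps = -437.5 + 5.5Ps, so Ps = 119.5.
Buyers pay Pb = 119.5 − 8 = 111.5; Q' = -437.5 + 5.5·119.5 = 219.75.
Government outlay = subsidy × quantity = 8 × 219.75 = 1758.

Government cost = €1758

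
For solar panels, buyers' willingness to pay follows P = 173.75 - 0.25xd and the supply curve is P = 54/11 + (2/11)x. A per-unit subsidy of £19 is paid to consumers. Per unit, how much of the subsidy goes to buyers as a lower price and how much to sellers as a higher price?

Buyers gain £11 per unit; sellers gain £8 per unit

Pre-subsidy: 173.75 - 0.25x = 54/11 + (2/11)x gives x* = 391 and P* = 76.
With the rebate, buyers effectively pay Pb = Ps − 19, where Ps is the price sellers receive.
On the curves, Pb = 173.75 - 0.25x and Ps = 54/11 + (2/11)x; the wedge Ps − Pb = 19 gives 54/11 + (2/11)x − (173.75 - 0.25x) = 19, so x' = 435.
Then Pb = 173.75 − 0.25·435 = 65 and Ps = 54/11 + (2/11)·435 = 84.
Buyers' price falls by P* − Pb = 76 − 65 = 11; sellers' price rises by Ps − P* = 84 − 76 = 8.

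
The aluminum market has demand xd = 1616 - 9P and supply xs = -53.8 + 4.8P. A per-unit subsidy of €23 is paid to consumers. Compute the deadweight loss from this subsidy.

Pre-subsidy: 1616 - 9P = -53.8 + 4.8P gives P* = 121, x* = 527.
With the rebate, buyers effectively pay Pb = Ps − 23, where Ps is the price sellers receive.
Demand in terms of Ps becomes xd = 1616 − 9(Ps − 23) = 1823 - 9Ps. Setting this equal to supply: 1823 - 9Ps = -53.8 + 4.8Ps, so Ps = 136.
Buyers pay Pb = 136 − 23 = 113; x' = -53.8 + 4.8·136 = 599.
The subsidy expands output by 599 − 527 = 72 past the efficient level; on those units the gap between marginal cost and willingness to pay runs from 0 up to 23.
DWL = ½ × 23 × 72 = 828.

Deadweight loss = €828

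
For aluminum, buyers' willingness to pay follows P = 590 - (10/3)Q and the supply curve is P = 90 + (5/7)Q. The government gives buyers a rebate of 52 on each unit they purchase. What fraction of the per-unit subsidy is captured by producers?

Producer share = 3/17

Pre-subsidy: 590 - (10/3)Q = 90 + (5/7)Q gives Q* = 2100/17 and P* = 3030/17.
With the rebate, buyers effectively pay Pb = Ps − 52, where Ps is the price sellers receive.
On the curves, Pb = 590 - (10/3)Q and Ps = 90 + (5/7)Q; the wedge Ps − Pb = 52 gives 90 + (5/7)Q − (590 - (10/3)Q) = 52, so Q' = 11592/85.
Then Pb = 590 − (10/3)·(11592/85) = 2302/17 and Ps = 90 + (5/7)·(11592/85) = 3186/17.
Buyers' price falls by P* − Pb = 3030/17 − 2302/17 = 728/17; sellers' price rises by Ps − P* = 3186/17 − 3030/17 = 156/17.
So producers capture (156/17)/52 = 3/17 of each unit of subsidy.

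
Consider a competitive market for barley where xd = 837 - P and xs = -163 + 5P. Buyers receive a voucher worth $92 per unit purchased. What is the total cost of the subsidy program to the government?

Government cost = $68724

Pre-subsidy: 837 - P = -163 + 5P gives P* = 500/3, x* = 2011/3.
With the rebate, buyers effectively pay Pb = Ps − 92, where Ps is the price sellers receive.
Demand in terms of Ps becomes xd = 837 − 1(Ps − 92) = 929 - Ps. Setting this equal to supply: 929 - Ps = -163 + 5Ps, so Ps = 182.
Buyers pay Pb = 182 − 92 = 90; x' = -163 + 5·182 = 747.
Government outlay = subsidy × quantity = 92 × 747 = 68724.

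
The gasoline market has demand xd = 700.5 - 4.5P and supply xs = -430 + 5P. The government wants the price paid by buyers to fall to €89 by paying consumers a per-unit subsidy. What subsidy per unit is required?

Required subsidy s = €57 per unit

At a buyer price of 89, quantity demanded is 700.5 − 4.5·89 = 300.
Sellers supply 300 only when they receive Ps with -430 + 5·Ps = 300, i.e. Ps = 146.
s = Ps − Pb = 146 − 89 = 57.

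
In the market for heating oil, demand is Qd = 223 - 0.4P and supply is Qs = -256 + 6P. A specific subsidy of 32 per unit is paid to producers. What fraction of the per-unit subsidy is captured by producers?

Producer share = 0.0625

Pre-subsidy: 223 - 0.4P = -256 + 6P gives P* = 74.84375, Q* = 193.0625.
With the subsidy, sellers receive Ps = Pb + 32 for each unit, where Pb is the price buyers pay.
Supply in terms of Pb becomes Qs = -256 + 6(Pb + 32) = -64 + 6Pb. Setting this equal to demand: 223 - 0.4Pb = -64 + 6Pb, so Pb = 44.84375.
Sellers receive Ps = 44.84375 + 32 = 76.84375; Q' = 223 − 0.4·44.84375 = 205.0625.
Buyers' price falls by P* − Pb = 74.84375 − 44.84375 = 30; sellers' price rises by Ps − P* = 76.84375 − 74.84375 = 2.
So producers capture 2/32 = 0.0625 of each unit of subsidy.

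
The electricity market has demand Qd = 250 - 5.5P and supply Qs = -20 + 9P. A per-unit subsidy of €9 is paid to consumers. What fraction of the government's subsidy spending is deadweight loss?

DWL / government spending = 891/10342

Pre-subsidy: 250 - 5.5P = -20 + 9P gives P* = 540/29, Q* = 4280/29.
With the rebate, buyers effectively pay Pb = Ps − 9, where Ps is the price sellers receive.
Demand in terms of Ps becomes Qd = 250 − 5.5(Ps − 9) = 299.5 - 5.5Ps. Setting this equal to supply: 299.5 - 5.5Ps = -20 + 9Ps, so Ps = 639/29.
Buyers pay Pb = 639/29 − 9 = 378/29; Q' = -20 + 9·(639/29) = 5171/29.
ΔCS = ½(4280/29 + 5171/29)(540/29 − 378/29) = 765531/841; ΔPS = ½(4280/29 + 5171/29)(639/29 − 540/29) = 935649/1682.
Government spending = 9 × 5171/29 = 46539/29.
DWL = ½ × 9 × (5171/29 − 4280/29) = 8019/58; fraction = (8019/58) / (46539/29) = 891/10342.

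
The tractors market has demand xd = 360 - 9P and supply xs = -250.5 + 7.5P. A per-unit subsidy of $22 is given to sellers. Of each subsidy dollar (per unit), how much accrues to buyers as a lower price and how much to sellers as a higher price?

Pre-subsidy: 360 - 9P = -250.5 + 7.5P gives P* = 37, x* = 27.
With the subsidy, sellers receive Ps = Pb + 22 for each unit, where Pb is the price buyers pay.
Supply in terms of Pb becomes xs = -250.5 + 7.5(Pb + 22) = -85.5 + 7.5Pb. Setting this equal to demand: 360 - 9Pb = -85.5 + 7.5Pb, so Pb = 27.
Sellers receive Ps = 27 + 22 = 49; x' = 360 − 9·27 = 117.
Buyers' price falls by P* − Pb = 37 − 27 = 10; sellers' price rises by Ps − P* = 49 − 37 = 12.

Buyers gain $10 per unit; sellers gain $12 per unit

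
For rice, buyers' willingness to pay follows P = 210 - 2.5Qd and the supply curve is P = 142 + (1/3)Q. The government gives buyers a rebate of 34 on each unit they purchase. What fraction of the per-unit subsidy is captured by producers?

Pre-subsidy: 210 - 2.5Q = 142 + (1/3)Q gives Q* = 24 and P* = 150.
With the rebate, buyers effectively pay Pb = Ps − 34, where Ps is the price sellers receive.
On the curves, Pb = 210 - 2.5Q and Ps = 142 + (1/3)Q; the wedge Ps − Pb = 34 gives 142 + (1/3)Q − (210 - 2.5Q) = 34, so Q' = 36.
Then Pb = 210 − 2.5·36 = 120 and Ps = 142 + (1/3)·36 = 154.
Buyers' price falls by P* − Pb = 150 − 120 = 30; sellers' price rises by Ps − P* = 154 − 150 = 4.
So producers capture 4/34 = 2/17 of each unit of subsidy.

Producer share = 2/17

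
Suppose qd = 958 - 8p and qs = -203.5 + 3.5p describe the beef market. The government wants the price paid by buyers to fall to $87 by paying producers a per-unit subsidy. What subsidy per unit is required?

At a buyer price of 87, quantity demanded is 958 − 8·87 = 262.
Sellers supply 262 only when they receive ps with -203.5 + 3.5·ps = 262, i.e. ps = 133.
s = ps − pb = 133 − 87 = 46.

Required subsidy s = $46 per unit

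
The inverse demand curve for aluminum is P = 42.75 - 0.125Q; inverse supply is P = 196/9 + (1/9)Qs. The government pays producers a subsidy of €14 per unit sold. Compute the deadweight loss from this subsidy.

Deadweight loss = 7056/17

Pre-subsidy: 42.75 - 0.125Q = 196/9 + (1/9)Q gives Q* = 1510/17 and P* = 538/17.
With the subsidy, sellers receive Ps = Pb + 14 for each unit, where Pb is the price buyers pay.
On the curves, Pb = 42.75 - 0.125Q and Ps = 196/9 + (1/9)Q; the wedge Ps − Pb = 14 gives 196/9 + (1/9)Q − (42.75 - 0.125Q) = 14, so Q' = 2518/17.
Then Pb = 42.75 − 0.125·(2518/17) = 412/17 and Ps = 196/9 + (1/9)·(2518/17) = 650/17.
The subsidy expands output by 2518/17 − 1510/17 = 1008/17 past the efficient level; on those units the gap between marginal cost and willingness to pay runs from 0 up to 14.
DWL = ½ × 14 × 1008/17 = 7056/17.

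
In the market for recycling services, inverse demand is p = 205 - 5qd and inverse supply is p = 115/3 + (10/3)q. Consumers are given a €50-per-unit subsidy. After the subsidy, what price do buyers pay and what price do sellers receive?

Buyers pay €75; sellers receive €125

Pre-subsidy: 205 - 5q = 115/3 + (10/3)q gives q* = 20 and p* = 105.
With the rebate, buyers effectively pay pb = ps − 50, where ps is the price sellers receive.
On the curves, pb = 205 - 5q and ps = 115/3 + (10/3)q; the wedge ps − pb = 50 gives 115/3 + (10/3)q − (205 - 5q) = 50, so q' = 26.
Then pb = 205 − 5·26 = 75 and ps = 115/3 + (10/3)·26 = 125.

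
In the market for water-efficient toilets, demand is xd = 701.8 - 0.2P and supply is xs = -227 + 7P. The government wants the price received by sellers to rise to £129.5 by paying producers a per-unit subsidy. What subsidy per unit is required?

At a seller price of 129.5, quantity supplied is -227 + 7·129.5 = 679.5.
Buyers absorb 679.5 only when they pay Pb with 701.8 − 0.2·Pb = 679.5, i.e. Pb = 111.5.
s = Ps − Pb = 129.5 − 111.5 = 18.

Required subsidy s = £18 per unit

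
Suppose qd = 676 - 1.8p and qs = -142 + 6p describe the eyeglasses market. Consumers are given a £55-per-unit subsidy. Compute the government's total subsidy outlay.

Government cost = 402820/13

Pre-subsidy: 676 - 1.8p = -142 + 6p gives p* = 4090/39, q* = 6334/13.
With the rebate, buyers effectively pay pb = ps − 55, where ps is the price sellers receive.
Demand in terms of ps becomes qd = 676 − 1.8(ps − 55) = 775 - 1.8ps. Setting this equal to supply: 775 - 1.8ps = -142 + 6ps, so ps = 4585/39.
Buyers pay pb = 4585/39 − 55 = 2440/39; q' = -142 + 6·(4585/39) = 7324/13.
Government outlay = subsidy × quantity = 55 × 7324/13 = 402820/13.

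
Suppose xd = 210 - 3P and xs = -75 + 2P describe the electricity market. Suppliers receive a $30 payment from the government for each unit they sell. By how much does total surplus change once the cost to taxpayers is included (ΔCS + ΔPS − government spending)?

Net change in total surplus = -$540

Pre-subsidy: 210 - 3P = -75 + 2P gives P* = 57, x* = 39.
With the subsidy, sellers receive Ps = Pb + 30 for each unit, where Pb is the price buyers pay.
Supply in terms of Pb becomes xs = -75 + 2(Pb + 30) = -15 + 2Pb. Setting this equal to demand: 210 - 3Pb = -15 + 2Pb, so Pb = 45.
Sellers receive Ps = 45 + 30 = 75; x' = 210 − 3·45 = 75.
ΔCS = ½(39 + 75)(57 − 45) = 684; ΔPS = ½(39 + 75)(75 − 57) = 1026.
Government spending = 30 × 75 = 2250.
Net change = 684 + 1026 − 2250 = -540. The loss equals the DWL triangle ½·30·36.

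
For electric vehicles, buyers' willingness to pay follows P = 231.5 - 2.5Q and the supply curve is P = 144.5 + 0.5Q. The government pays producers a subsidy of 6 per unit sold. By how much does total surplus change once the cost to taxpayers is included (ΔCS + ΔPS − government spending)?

Net change in total surplus = -6

Pre-subsidy: 231.5 - 2.5Q = 144.5 + 0.5Q gives Q* = 29 and P* = 159.
With the subsidy, sellers receive Ps = Pb + 6 for each unit, where Pb is the price buyers pay.
On the curves, Pb = 231.5 - 2.5Q and Ps = 144.5 + 0.5Q; the wedge Ps − Pb = 6 gives 144.5 + 0.5Q − (231.5 - 2.5Q) = 6, so Q' = 31.
Then Pb = 231.5 − 2.5·31 = 154 and Ps = 144.5 + 0.5·31 = 160.
ΔCS = ½(29 + 31)(159 − 154) = 150; ΔPS = ½(29 + 31)(160 − 159) = 30.
Government spending = 6 × 31 = 186.
Net change = 150 + 30 − 186 = -6. The loss equals the DWL triangle ½·6·2.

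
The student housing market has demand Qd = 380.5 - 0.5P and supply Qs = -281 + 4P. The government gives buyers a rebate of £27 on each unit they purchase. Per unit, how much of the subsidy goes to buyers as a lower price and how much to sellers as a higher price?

Buyers gain £24 per unit; sellers gain £3 per unit

Pre-subsidy: 380.5 - 0.5P = -281 + 4P gives P* = 147, Q* = 307.
With the rebate, buyers effectively pay Pb = Ps − 27, where Ps is the price sellers receive.
Demand in terms of Ps becomes Qd = 380.5 − 0.5(Ps − 27) = 394 - 0.5Ps. Setting this equal to supply: 394 - 0.5Ps = -281 + 4Ps, so Ps = 150.
Buyers pay Pb = 150 − 27 = 123; Q' = -281 + 4·150 = 319.
Buyers' price falls by P* − Pb = 147 − 123 = 24; sellers' price rises by Ps − P* = 150 − 147 = 3.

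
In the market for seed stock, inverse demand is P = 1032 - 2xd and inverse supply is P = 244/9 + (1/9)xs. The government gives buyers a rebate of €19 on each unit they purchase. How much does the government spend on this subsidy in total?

Government cost = €9215

Pre-subsidy: 1032 - 2x = 244/9 + (1/9)x gives x* = 476 and P* = 80.
With the rebate, buyers effectively pay Pb = Ps − 19, where Ps is the price sellers receive.
On the curves, Pb = 1032 - 2x and Ps = 244/9 + (1/9)x; the wedge Ps − Pb = 19 gives 244/9 + (1/9)x − (1032 - 2x) = 19, so x' = 485.
Then Pb = 1032 − 2·485 = 62 and Ps = 244/9 + (1/9)·485 = 81.
Government outlay = subsidy × quantity = 19 × 485 = 9215.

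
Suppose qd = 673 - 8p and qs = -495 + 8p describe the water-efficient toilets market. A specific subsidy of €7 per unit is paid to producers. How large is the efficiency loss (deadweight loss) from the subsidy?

Pre-subsidy: 673 - 8p = -495 + 8p gives p* = 73, q* = 89.
With the subsidy, sellers receive ps = pb + 7 for each unit, where pb is the price buyers pay.
Supply in terms of pb becomes qs = -495 + 8(pb + 7) = -439 + 8pb. Setting this equal to demand: 673 - 8pb = -439 + 8pb, so pb = 69.5.
Sellers receive ps = 69.5 + 7 = 76.5; q' = 673 − 8·69.5 = 117.
The subsidy expands output by 117 − 89 = 28 past the efficient level; on those units the gap between marginal cost and willingness to pay runs from 0 up to 7.
DWL = ½ × 7 × 28 = 98.

Deadweight loss = €98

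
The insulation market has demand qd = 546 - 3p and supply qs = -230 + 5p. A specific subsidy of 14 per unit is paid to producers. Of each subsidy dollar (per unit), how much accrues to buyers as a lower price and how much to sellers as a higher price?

Buyers gain 8.75 per unit; sellers gain 5.25 per unit

Pre-subsidy: 546 - 3p = -230 + 5p gives p* = 97, q* = 255.
With the subsidy, sellers receive ps = pb + 14 for each unit, where pb is the price buyers pay.
Supply in terms of pb becomes qs = -230 + 5(pb + 14) = -160 + 5pb. Setting this equal to demand: 546 - 3pb = -160 + 5pb, so pb = 88.25.
Sellers receive ps = 88.25 + 14 = 102.25; q' = 546 − 3·88.25 = 281.25.
Buyers' price falls by p* − pb = 97 − 88.25 = 8.75; sellers' price rises by ps − p* = 102.25 − 97 = 5.25.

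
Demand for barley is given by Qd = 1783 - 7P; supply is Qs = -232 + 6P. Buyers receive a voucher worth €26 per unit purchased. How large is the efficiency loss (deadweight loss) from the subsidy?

Pre-subsidy: 1783 - 7P = -232 + 6P gives P* = 155, Q* = 698.
With the rebate, buyers effectively pay Pb = Ps − 26, where Ps is the price sellers receive.
Demand in terms of Ps becomes Qd = 1783 − 7(Ps − 26) = 1965 - 7Ps. Setting this equal to supply: 1965 - 7Ps = -232 + 6Ps, so Ps = 169.
Buyers pay Pb = 169 − 26 = 143; Q' = -232 + 6·169 = 782.
The subsidy expands output by 782 − 698 = 84 past the efficient level; on those units the gap between marginal cost and willingness to pay runs from 0 up to 26.
DWL = ½ × 26 × 84 = 1092.

Deadweight loss = €1092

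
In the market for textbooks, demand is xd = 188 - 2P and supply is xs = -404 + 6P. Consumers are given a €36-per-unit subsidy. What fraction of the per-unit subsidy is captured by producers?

Pre-subsidy: 188 - 2P = -404 + 6P gives P* = 74, x* = 40.
With the rebate, buyers effectively pay Pb = Ps − 36, where Ps is the price sellers receive.
Demand in terms of Ps becomes xd = 188 − 2(Ps − 36) = 260 - 2Ps. Setting this equal to supply: 260 - 2Ps = -404 + 6Ps, so Ps = 83.
Buyers pay Pb = 83 − 36 = 47; x' = -404 + 6·83 = 94.
Buyers' price falls by P* − Pb = 74 − 47 = 27; sellers' price rises by Ps − P* = 83 − 74 = 9.
So producers capture 9/36 = 0.25 of each unit of subsidy.

Producer share = 0.25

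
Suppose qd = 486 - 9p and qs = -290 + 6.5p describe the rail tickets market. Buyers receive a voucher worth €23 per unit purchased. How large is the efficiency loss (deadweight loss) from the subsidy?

Deadweight loss = 61893/62

Pre-subsidy: 486 - 9p = -290 + 6.5p gives p* = 1552/31, q* = 1098/31.
With the rebate, buyers effectively pay pb = ps − 23, where ps is the price sellers receive.
Demand in terms of ps becomes qd = 486 − 9(ps − 23) = 693 - 9ps. Setting this equal to supply: 693 - 9ps = -290 + 6.5ps, so ps = 1966/31.
Buyers pay pb = 1966/31 − 23 = 1253/31; q' = -290 + 6.5·(1966/31) = 3789/31.
The subsidy expands output by 3789/31 − 1098/31 = 2691/31 past the efficient level; on those units the gap between marginal cost and willingness to pay runs from 0 up to 23.
DWL = ½ × 23 × 2691/31 = 61893/62.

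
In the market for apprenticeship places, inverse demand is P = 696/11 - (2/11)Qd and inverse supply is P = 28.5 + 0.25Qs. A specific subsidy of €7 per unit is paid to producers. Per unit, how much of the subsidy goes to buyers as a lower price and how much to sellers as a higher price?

Buyers gain 56/19 per unit; sellers gain 77/19 per unit

Pre-subsidy: 696/11 - (2/11)Q = 28.5 + 0.25Q gives Q* = 1530/19 and P* = 924/19.
With the subsidy, sellers receive Ps = Pb + 7 for each unit, where Pb is the price buyers pay.
On the curves, Pb = 696/11 - (2/11)Q and Ps = 28.5 + 0.25Q; the wedge Ps − Pb = 7 gives 28.5 + 0.25Q − (696/11 - (2/11)Q) = 7, so Q' = 1838/19.
Then Pb = 696/11 − (2/11)·(1838/19) = 868/19 and Ps = 28.5 + 0.25·(1838/19) = 1001/19.
Buyers' price falls by P* − Pb = 924/19 − 868/19 = 56/19; sellers' price rises by Ps − P* = 1001/19 − 924/19 = 77/19.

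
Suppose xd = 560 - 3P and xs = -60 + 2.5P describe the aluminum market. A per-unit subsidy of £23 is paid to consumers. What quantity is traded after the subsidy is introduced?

x' = 2785/11

Pre-subsidy: 560 - 3P = -60 + 2.5P gives P* = 1240/11, x* = 2440/11.
With the rebate, buyers effectively pay Pb = Ps − 23, where Ps is the price sellers receive.
Demand in terms of Ps becomes xd = 560 − 3(Ps − 23) = 629 - 3Ps. Setting this equal to supply: 629 - 3Ps = -60 + 2.5Ps, so Ps = 1378/11.
Buyers pay Pb = 1378/11 − 23 = 1125/11; x' = -60 + 2.5·(1378/11) = 2785/11.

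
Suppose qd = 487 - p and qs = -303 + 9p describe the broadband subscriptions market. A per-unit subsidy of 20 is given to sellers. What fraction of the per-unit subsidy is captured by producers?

Producer share = 0.1

Pre-subsidy: 487 - p = -303 + 9p gives p* = 79, q* = 408.
With the subsidy, sellers receive ps = pb + 20 for each unit, where pb is the price buyers pay.
Supply in terms of pb becomes qs = -303 + 9(pb + 20) = -123 + 9pb. Setting this equal to demand: 487 - pb = -123 + 9pb, so pb = 61.
Sellers receive ps = 61 + 20 = 81; q' = 487 − 1·61 = 426.
Buyers' price falls by p* − pb = 79 − 61 = 18; sellers' price rises by ps − p* = 81 − 79 = 2.
So producers capture 2/20 = 0.1 of each unit of subsidy.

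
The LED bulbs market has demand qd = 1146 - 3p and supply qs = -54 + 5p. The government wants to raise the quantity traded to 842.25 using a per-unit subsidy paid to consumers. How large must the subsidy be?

At q = 842.25, invert demand for the buyer price: pb = (1146 − 842.25)/3 = 101.25; invert supply for the seller price: ps = (842.25 − (-54))/5 = 179.25.
The subsidy must fill the gap: s = ps − pb = 179.25 − 101.25 = 78.

Required subsidy s = 78 per unit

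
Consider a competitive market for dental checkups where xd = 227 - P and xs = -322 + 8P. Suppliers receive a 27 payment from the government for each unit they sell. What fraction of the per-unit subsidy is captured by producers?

Pre-subsidy: 227 - P = -322 + 8P gives P* = 61, x* = 166.
With the subsidy, sellers receive Ps = Pb + 27 for each unit, where Pb is the price buyers pay.
Supply in terms of Pb becomes xs = -322 + 8(Pb + 27) = -106 + 8Pb. Setting this equal to demand: 227 - Pb = -106 + 8Pb, so Pb = 37.
Sellers receive Ps = 37 + 27 = 64; x' = 227 − 1·37 = 190.
Buyers' price falls by P* − Pb = 61 − 37 = 24; sellers' price rises by Ps − P* = 64 − 61 = 3.
So producers capture 3/27 = 1/9 of each unit of subsidy.

Producer share = 1/9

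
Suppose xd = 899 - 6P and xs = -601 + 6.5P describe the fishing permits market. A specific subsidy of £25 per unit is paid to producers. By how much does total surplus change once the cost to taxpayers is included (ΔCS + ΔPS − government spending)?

Pre-subsidy: 899 - 6P = -601 + 6.5P gives P* = 120, x* = 179.
With the subsidy, sellers receive Ps = Pb + 25 for each unit, where Pb is the price buyers pay.
Supply in terms of Pb becomes xs = -601 + 6.5(Pb + 25) = -438.5 + 6.5Pb. Setting this equal to demand: 899 - 6Pb = -438.5 + 6.5Pb, so Pb = 107.
Sellers receive Ps = 107 + 25 = 132; x' = 899 − 6·107 = 257.
ΔCS = ½(179 + 257)(120 − 107) = 2834; ΔPS = ½(179 + 257)(132 − 120) = 2616.
Government spending = 25 × 257 = 6425.
Net change = 2834 + 2616 − 6425 = -975. The loss equals the DWL triangle ½·25·78.

Net change in total surplus = -£975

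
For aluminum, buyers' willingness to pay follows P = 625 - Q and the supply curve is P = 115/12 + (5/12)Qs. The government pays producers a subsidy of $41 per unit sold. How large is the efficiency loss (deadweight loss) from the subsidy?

Pre-subsidy: 625 - Q = 115/12 + (5/12)Q gives Q* = 7385/17 and P* = 3240/17.
With the subsidy, sellers receive Ps = Pb + 41 for each unit, where Pb is the price buyers pay.
On the curves, Pb = 625 - Q and Ps = 115/12 + (5/12)Q; the wedge Ps − Pb = 41 gives 115/12 + (5/12)Q − (625 - Q) = 41, so Q' = 7877/17.
Then Pb = 625 − 1·(7877/17) = 2748/17 and Ps = 115/12 + (5/12)·(7877/17) = 3445/17.
The subsidy expands output by 7877/17 − 7385/17 = 492/17 past the efficient level; on those units the gap between marginal cost and willingness to pay runs from 0 up to 41.
DWL = ½ × 41 × 492/17 = 10086/17.

Deadweight loss = 10086/17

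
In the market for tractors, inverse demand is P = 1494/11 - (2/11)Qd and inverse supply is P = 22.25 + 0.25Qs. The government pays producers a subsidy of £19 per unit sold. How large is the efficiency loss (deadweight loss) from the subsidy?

Pre-subsidy: 1494/11 - (2/11)Q = 22.25 + 0.25Q gives Q* = 263 and P* = 88.
With the subsidy, sellers receive Ps = Pb + 19 for each unit, where Pb is the price buyers pay.
On the curves, Pb = 1494/11 - (2/11)Q and Ps = 22.25 + 0.25Q; the wedge Ps − Pb = 19 gives 22.25 + 0.25Q − (1494/11 - (2/11)Q) = 19, so Q' = 307.
Then Pb = 1494/11 − (2/11)·307 = 80 and Ps = 22.25 + 0.25·307 = 99.
The subsidy expands output by 307 − 263 = 44 past the efficient level; on those units the gap between marginal cost and willingness to pay runs from 0 up to 19.
DWL = ½ × 19 × 44 = 418.

Deadweight loss = £418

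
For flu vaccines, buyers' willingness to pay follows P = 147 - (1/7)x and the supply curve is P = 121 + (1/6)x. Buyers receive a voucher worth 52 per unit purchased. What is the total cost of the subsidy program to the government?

Pre-subsidy: 147 - (1/7)x = 121 + (1/6)x gives x* = 84 and P* = 135.
With the rebate, buyers effectively pay Pb = Ps − 52, where Ps is the price sellers receive.
On the curves, Pb = 147 - (1/7)x and Ps = 121 + (1/6)x; the wedge Ps − Pb = 52 gives 121 + (1/6)x − (147 - (1/7)x) = 52, so x' = 252.
Then Pb = 147 − (1/7)·252 = 111 and Ps = 121 + (1/6)·252 = 163.
Government outlay = subsidy × quantity = 52 × 252 = 13104.

Government cost = 13104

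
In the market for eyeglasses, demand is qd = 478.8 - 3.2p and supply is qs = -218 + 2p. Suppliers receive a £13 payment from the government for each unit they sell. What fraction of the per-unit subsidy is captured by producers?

Pre-subsidy: 478.8 - 3.2p = -218 + 2p gives p* = 134, q* = 50.
With the subsidy, sellers receive ps = pb + 13 for each unit, where pb is the price buyers pay.
Supply in terms of pb becomes qs = -218 + 2(pb + 13) = -192 + 2pb. Setting this equal to demand: 478.8 - 3.2pb = -192 + 2pb, so pb = 129.
Sellers receive ps = 129 + 13 = 142; q' = 478.8 − 3.2·129 = 66.
Buyers' price falls by p* − pb = 134 − 129 = 5; sellers' price rises by ps − p* = 142 − 134 = 8.
So producers capture 8/13 = 8/13 of each unit of subsidy.

Producer share = 8/13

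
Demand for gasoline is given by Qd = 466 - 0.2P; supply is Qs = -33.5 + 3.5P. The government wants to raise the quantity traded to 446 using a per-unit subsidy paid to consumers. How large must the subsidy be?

At Q = 446, invert demand for the buyer price: Pb = (466 − 446)/0.2 = 100; invert supply for the seller price: Ps = (446 − (-33.5))/3.5 = 137.
The subsidy must fill the gap: s = Ps − Pb = 137 − 100 = 37.

Required subsidy s = 37 per unit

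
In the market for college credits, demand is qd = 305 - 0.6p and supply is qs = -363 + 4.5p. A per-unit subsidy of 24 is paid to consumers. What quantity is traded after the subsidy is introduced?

q' = 4065/17

Pre-subsidy: 305 - 0.6p = -363 + 4.5p gives p* = 6680/51, q* = 3849/17.
With the rebate, buyers effectively pay pb = ps − 24, where ps is the price sellers receive.
Demand in terms of ps becomes qd = 305 − 0.6(ps − 24) = 319.4 - 0.6ps. Setting this equal to supply: 319.4 - 0.6ps = -363 + 4.5ps, so ps = 6824/51.
Buyers pay pb = 6824/51 − 24 = 5600/51; q' = -363 + 4.5·(6824/51) = 4065/17.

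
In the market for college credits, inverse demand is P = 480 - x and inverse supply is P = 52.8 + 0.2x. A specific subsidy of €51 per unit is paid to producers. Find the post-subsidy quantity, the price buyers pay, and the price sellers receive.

x' = 398.5; buyers pay €81.5; sellers receive €132.5

Pre-subsidy: 480 - x = 52.8 + 0.2x gives x* = 356 and P* = 124.
With the subsidy, sellers receive Ps = Pb + 51 for each unit, where Pb is the price buyers pay.
On the curves, Pb = 480 - x and Ps = 52.8 + 0.2x; the wedge Ps − Pb = 51 gives 52.8 + 0.2x − (480 - x) = 51, so x' = 398.5.
Then Pb = 480 − 1·398.5 = 81.5 and Ps = 52.8 + 0.2·398.5 = 132.5.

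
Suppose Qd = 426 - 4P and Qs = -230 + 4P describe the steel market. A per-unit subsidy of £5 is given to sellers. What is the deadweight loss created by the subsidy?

Pre-subsidy: 426 - 4P = -230 + 4P gives P* = 82, Q* = 98.
With the subsidy, sellers receive Ps = Pb + 5 for each unit, where Pb is the price buyers pay.
Supply in terms of Pb becomes Qs = -230 + 4(Pb + 5) = -210 + 4Pb. Setting this equal to demand: 426 - 4Pb = -210 + 4Pb, so Pb = 79.5.
Sellers receive Ps = 79.5 + 5 = 84.5; Q' = 426 − 4·79.5 = 108.
The subsidy expands output by 108 − 98 = 10 past the efficient level; on those units the gap between marginal cost and willingness to pay runs from 0 up to 5.
DWL = ½ × 5 × 10 = 25.

Deadweight loss = £25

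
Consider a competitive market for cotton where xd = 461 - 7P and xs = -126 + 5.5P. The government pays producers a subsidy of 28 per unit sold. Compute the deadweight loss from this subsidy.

Pre-subsidy: 461 - 7P = -126 + 5.5P gives P* = 46.96, x* = 132.28.
With the subsidy, sellers receive Ps = Pb + 28 for each unit, where Pb is the price buyers pay.
Supply in terms of Pb becomes xs = -126 + 5.5(Pb + 28) = 28 + 5.5Pb. Setting this equal to demand: 461 - 7Pb = 28 + 5.5Pb, so Pb = 34.64.
Sellers receive Ps = 34.64 + 28 = 62.64; x' = 461 − 7·34.64 = 218.52.
The subsidy expands output by 218.52 − 132.28 = 86.24 past the efficient level; on those units the gap between marginal cost and willingness to pay runs from 0 up to 28.
DWL = ½ × 28 × 86.24 = 1207.36.

Deadweight loss = 1207.36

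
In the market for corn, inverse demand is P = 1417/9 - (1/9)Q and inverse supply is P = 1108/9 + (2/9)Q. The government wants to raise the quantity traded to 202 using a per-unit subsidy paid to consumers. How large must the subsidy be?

Required subsidy s = 33 per unit

At Q = 202, from the demand curve buyers pay Pb = 1417/9 − (1/9)·202 = 135; from the supply curve sellers need Ps = 1108/9 + (2/9)·202 = 168.
The subsidy must fill the gap: s = Ps − Pb = 168 − 135 = 33.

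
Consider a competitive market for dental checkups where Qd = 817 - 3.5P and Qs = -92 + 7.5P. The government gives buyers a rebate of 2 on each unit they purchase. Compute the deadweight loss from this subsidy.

Pre-subsidy: 817 - 3.5P = -92 + 7.5P gives P* = 909/11, Q* = 11611/22.
With the rebate, buyers effectively pay Pb = Ps − 2, where Ps is the price sellers receive.
Demand in terms of Ps becomes Qd = 817 − 3.5(Ps − 2) = 824 - 3.5Ps. Setting this equal to supply: 824 - 3.5Ps = -92 + 7.5Ps, so Ps = 916/11.
Buyers pay Pb = 916/11 − 2 = 894/11; Q' = -92 + 7.5·(916/11) = 5858/11.
The subsidy expands output by 5858/11 − 11611/22 = 105/22 past the efficient level; on those units the gap between marginal cost and willingness to pay runs from 0 up to 2.
DWL = ½ × 2 × 105/22 = 105/22.

Deadweight loss = 105/22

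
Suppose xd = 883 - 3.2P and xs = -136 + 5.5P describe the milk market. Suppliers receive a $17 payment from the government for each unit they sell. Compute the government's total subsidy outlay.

Pre-subsidy: 883 - 3.2P = -136 + 5.5P gives P* = 10190/87, x* = 44213/87.
With the subsidy, sellers receive Ps = Pb + 17 for each unit, where Pb is the price buyers pay.
Supply in terms of Pb becomes xs = -136 + 5.5(Pb + 17) = -42.5 + 5.5Pb. Setting this equal to demand: 883 - 3.2Pb = -42.5 + 5.5Pb, so Pb = 3085/29.
Sellers receive Ps = 3085/29 + 17 = 3578/29; x' = 883 − 3.2·(3085/29) = 15735/29.
Government outlay = subsidy × quantity = 17 × 15735/29 = 267495/29.

Government cost = 267495/29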